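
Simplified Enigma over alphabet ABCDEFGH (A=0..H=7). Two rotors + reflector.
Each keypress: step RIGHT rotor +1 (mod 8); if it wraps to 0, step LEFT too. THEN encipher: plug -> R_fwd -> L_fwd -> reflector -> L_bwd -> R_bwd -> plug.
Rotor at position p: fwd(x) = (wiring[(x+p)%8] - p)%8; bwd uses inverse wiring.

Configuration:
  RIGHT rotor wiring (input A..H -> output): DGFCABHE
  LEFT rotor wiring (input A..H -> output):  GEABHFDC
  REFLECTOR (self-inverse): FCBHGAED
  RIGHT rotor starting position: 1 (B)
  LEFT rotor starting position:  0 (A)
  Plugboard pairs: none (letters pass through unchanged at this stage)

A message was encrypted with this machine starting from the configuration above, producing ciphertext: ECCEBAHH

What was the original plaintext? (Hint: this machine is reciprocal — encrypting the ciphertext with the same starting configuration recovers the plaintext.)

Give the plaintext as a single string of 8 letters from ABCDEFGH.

Answer: FDEFFGAD

Derivation:
Char 1 ('E'): step: R->2, L=0; E->plug->E->R->F->L->F->refl->A->L'->C->R'->F->plug->F
Char 2 ('C'): step: R->3, L=0; C->plug->C->R->G->L->D->refl->H->L'->E->R'->D->plug->D
Char 3 ('C'): step: R->4, L=0; C->plug->C->R->D->L->B->refl->C->L'->H->R'->E->plug->E
Char 4 ('E'): step: R->5, L=0; E->plug->E->R->B->L->E->refl->G->L'->A->R'->F->plug->F
Char 5 ('B'): step: R->6, L=0; B->plug->B->R->G->L->D->refl->H->L'->E->R'->F->plug->F
Char 6 ('A'): step: R->7, L=0; A->plug->A->R->F->L->F->refl->A->L'->C->R'->G->plug->G
Char 7 ('H'): step: R->0, L->1 (L advanced); H->plug->H->R->E->L->E->refl->G->L'->D->R'->A->plug->A
Char 8 ('H'): step: R->1, L=1; H->plug->H->R->C->L->A->refl->F->L'->H->R'->D->plug->D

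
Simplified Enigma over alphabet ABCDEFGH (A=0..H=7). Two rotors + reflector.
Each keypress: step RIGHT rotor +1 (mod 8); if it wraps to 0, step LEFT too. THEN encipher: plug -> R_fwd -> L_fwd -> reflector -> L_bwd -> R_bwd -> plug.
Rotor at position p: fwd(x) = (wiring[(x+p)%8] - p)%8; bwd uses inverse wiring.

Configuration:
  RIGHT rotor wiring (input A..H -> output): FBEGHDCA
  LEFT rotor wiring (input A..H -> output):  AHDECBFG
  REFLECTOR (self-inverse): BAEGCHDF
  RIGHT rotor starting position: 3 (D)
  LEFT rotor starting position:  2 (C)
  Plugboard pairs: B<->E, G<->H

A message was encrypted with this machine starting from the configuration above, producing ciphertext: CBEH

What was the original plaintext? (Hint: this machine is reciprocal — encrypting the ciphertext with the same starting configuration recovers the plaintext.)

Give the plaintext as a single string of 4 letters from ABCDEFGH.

Answer: DAFE

Derivation:
Char 1 ('C'): step: R->4, L=2; C->plug->C->R->G->L->G->refl->D->L'->E->R'->D->plug->D
Char 2 ('B'): step: R->5, L=2; B->plug->E->R->E->L->D->refl->G->L'->G->R'->A->plug->A
Char 3 ('E'): step: R->6, L=2; E->plug->B->R->C->L->A->refl->B->L'->A->R'->F->plug->F
Char 4 ('H'): step: R->7, L=2; H->plug->G->R->E->L->D->refl->G->L'->G->R'->B->plug->E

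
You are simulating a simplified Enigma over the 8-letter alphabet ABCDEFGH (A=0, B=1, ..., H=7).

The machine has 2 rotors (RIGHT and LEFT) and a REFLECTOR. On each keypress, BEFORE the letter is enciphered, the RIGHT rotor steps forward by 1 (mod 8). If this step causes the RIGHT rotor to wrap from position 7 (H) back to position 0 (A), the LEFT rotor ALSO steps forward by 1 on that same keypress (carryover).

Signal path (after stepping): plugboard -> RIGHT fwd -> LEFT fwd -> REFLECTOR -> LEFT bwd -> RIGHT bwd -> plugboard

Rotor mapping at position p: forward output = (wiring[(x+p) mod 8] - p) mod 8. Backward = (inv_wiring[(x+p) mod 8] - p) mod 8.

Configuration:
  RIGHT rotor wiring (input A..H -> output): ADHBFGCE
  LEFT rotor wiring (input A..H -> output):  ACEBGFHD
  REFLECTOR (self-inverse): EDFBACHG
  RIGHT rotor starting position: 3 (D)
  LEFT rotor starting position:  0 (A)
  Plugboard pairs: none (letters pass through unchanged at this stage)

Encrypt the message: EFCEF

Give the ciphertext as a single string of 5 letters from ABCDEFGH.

Answer: CHHDB

Derivation:
Char 1 ('E'): step: R->4, L=0; E->plug->E->R->E->L->G->refl->H->L'->G->R'->C->plug->C
Char 2 ('F'): step: R->5, L=0; F->plug->F->R->C->L->E->refl->A->L'->A->R'->H->plug->H
Char 3 ('C'): step: R->6, L=0; C->plug->C->R->C->L->E->refl->A->L'->A->R'->H->plug->H
Char 4 ('E'): step: R->7, L=0; E->plug->E->R->C->L->E->refl->A->L'->A->R'->D->plug->D
Char 5 ('F'): step: R->0, L->1 (L advanced); F->plug->F->R->G->L->C->refl->F->L'->D->R'->B->plug->B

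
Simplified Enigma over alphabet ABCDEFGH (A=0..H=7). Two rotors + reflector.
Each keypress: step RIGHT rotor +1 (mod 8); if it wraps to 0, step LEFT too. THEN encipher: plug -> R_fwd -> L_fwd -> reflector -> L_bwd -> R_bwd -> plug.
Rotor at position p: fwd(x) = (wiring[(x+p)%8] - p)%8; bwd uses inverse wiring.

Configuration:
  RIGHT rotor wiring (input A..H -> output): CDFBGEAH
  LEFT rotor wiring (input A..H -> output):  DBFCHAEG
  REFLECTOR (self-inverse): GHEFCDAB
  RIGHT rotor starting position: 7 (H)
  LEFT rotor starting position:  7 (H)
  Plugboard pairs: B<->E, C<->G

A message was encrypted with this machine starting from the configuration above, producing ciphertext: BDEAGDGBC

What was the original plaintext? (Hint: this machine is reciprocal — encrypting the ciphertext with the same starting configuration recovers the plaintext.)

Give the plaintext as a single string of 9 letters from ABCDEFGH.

Char 1 ('B'): step: R->0, L->0 (L advanced); B->plug->E->R->G->L->E->refl->C->L'->D->R'->B->plug->E
Char 2 ('D'): step: R->1, L=0; D->plug->D->R->F->L->A->refl->G->L'->H->R'->F->plug->F
Char 3 ('E'): step: R->2, L=0; E->plug->B->R->H->L->G->refl->A->L'->F->R'->F->plug->F
Char 4 ('A'): step: R->3, L=0; A->plug->A->R->G->L->E->refl->C->L'->D->R'->B->plug->E
Char 5 ('G'): step: R->4, L=0; G->plug->C->R->E->L->H->refl->B->L'->B->R'->G->plug->C
Char 6 ('D'): step: R->5, L=0; D->plug->D->R->F->L->A->refl->G->L'->H->R'->A->plug->A
Char 7 ('G'): step: R->6, L=0; G->plug->C->R->E->L->H->refl->B->L'->B->R'->B->plug->E
Char 8 ('B'): step: R->7, L=0; B->plug->E->R->C->L->F->refl->D->L'->A->R'->A->plug->A
Char 9 ('C'): step: R->0, L->1 (L advanced); C->plug->G->R->A->L->A->refl->G->L'->D->R'->B->plug->E

Answer: EFFECAEAE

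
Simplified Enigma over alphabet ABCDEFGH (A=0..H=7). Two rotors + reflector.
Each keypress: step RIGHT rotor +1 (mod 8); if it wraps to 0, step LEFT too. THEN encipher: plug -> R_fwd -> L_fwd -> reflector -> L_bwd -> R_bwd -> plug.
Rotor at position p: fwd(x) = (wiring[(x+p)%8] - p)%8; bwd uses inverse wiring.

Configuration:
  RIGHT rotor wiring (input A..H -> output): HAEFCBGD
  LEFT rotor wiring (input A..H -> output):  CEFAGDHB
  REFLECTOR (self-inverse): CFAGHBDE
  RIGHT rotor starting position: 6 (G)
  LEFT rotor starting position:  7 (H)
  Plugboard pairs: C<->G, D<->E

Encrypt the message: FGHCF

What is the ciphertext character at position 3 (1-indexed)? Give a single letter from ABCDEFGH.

Char 1 ('F'): step: R->7, L=7; F->plug->F->R->D->L->G->refl->D->L'->B->R'->C->plug->G
Char 2 ('G'): step: R->0, L->0 (L advanced); G->plug->C->R->E->L->G->refl->D->L'->F->R'->D->plug->E
Char 3 ('H'): step: R->1, L=0; H->plug->H->R->G->L->H->refl->E->L'->B->R'->D->plug->E

E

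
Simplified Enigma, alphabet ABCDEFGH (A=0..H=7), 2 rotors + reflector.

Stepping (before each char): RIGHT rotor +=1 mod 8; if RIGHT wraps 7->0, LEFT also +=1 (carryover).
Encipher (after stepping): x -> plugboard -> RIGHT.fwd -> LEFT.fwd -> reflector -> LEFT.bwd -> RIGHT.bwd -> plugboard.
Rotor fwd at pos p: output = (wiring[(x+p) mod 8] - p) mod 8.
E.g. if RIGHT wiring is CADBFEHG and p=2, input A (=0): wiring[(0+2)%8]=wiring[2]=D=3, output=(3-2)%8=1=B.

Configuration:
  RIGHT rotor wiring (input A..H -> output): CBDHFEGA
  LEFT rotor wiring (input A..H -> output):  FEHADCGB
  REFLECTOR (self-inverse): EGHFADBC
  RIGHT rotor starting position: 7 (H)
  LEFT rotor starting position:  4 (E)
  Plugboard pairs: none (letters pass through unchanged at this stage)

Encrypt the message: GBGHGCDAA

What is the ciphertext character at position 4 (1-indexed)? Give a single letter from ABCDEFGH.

Char 1 ('G'): step: R->0, L->5 (L advanced); G->plug->G->R->G->L->D->refl->F->L'->A->R'->H->plug->H
Char 2 ('B'): step: R->1, L=5; B->plug->B->R->C->L->E->refl->A->L'->D->R'->E->plug->E
Char 3 ('G'): step: R->2, L=5; G->plug->G->R->A->L->F->refl->D->L'->G->R'->F->plug->F
Char 4 ('H'): step: R->3, L=5; H->plug->H->R->A->L->F->refl->D->L'->G->R'->G->plug->G

G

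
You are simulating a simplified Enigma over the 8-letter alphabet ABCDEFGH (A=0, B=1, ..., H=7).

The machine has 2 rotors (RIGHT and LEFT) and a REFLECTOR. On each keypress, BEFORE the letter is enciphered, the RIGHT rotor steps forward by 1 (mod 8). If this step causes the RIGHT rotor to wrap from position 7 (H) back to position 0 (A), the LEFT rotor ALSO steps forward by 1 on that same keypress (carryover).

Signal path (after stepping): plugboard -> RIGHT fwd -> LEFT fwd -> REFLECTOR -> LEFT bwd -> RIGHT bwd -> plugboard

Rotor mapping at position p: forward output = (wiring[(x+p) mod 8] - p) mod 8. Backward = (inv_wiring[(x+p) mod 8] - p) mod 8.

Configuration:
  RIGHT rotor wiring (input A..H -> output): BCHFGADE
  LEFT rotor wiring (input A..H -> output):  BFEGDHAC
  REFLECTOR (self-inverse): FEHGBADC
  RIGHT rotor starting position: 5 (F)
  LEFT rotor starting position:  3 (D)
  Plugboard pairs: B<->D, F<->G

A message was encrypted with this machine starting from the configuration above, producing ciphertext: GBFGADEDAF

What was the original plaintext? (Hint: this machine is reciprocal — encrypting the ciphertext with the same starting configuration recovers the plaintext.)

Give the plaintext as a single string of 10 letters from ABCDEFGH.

Answer: HAABGEABHC

Derivation:
Char 1 ('G'): step: R->6, L=3; G->plug->F->R->H->L->B->refl->E->L'->C->R'->H->plug->H
Char 2 ('B'): step: R->7, L=3; B->plug->D->R->A->L->D->refl->G->L'->F->R'->A->plug->A
Char 3 ('F'): step: R->0, L->4 (L advanced); F->plug->G->R->D->L->G->refl->D->L'->B->R'->A->plug->A
Char 4 ('G'): step: R->1, L=4; G->plug->F->R->C->L->E->refl->B->L'->F->R'->D->plug->B
Char 5 ('A'): step: R->2, L=4; A->plug->A->R->F->L->B->refl->E->L'->C->R'->F->plug->G
Char 6 ('D'): step: R->3, L=4; D->plug->B->R->D->L->G->refl->D->L'->B->R'->E->plug->E
Char 7 ('E'): step: R->4, L=4; E->plug->E->R->F->L->B->refl->E->L'->C->R'->A->plug->A
Char 8 ('D'): step: R->5, L=4; D->plug->B->R->G->L->A->refl->F->L'->E->R'->D->plug->B
Char 9 ('A'): step: R->6, L=4; A->plug->A->R->F->L->B->refl->E->L'->C->R'->H->plug->H
Char 10 ('F'): step: R->7, L=4; F->plug->G->R->B->L->D->refl->G->L'->D->R'->C->plug->C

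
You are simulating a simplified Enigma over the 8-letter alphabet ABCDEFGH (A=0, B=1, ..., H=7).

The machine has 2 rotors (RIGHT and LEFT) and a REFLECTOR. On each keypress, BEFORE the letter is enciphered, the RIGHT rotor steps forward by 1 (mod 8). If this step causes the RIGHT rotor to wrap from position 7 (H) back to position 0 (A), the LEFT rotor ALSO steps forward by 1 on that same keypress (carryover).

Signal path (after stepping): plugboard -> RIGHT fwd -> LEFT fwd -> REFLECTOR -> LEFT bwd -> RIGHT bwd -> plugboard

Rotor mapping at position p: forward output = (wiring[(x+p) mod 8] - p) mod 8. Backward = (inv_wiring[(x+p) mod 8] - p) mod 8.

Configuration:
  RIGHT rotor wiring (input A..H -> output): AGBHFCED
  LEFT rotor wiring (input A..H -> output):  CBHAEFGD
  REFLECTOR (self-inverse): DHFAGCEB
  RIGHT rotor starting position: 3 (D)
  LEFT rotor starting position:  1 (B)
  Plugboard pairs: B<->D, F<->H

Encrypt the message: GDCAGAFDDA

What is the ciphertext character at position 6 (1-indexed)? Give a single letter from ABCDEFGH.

Char 1 ('G'): step: R->4, L=1; G->plug->G->R->F->L->F->refl->C->L'->G->R'->B->plug->D
Char 2 ('D'): step: R->5, L=1; D->plug->B->R->H->L->B->refl->H->L'->C->R'->G->plug->G
Char 3 ('C'): step: R->6, L=1; C->plug->C->R->C->L->H->refl->B->L'->H->R'->G->plug->G
Char 4 ('A'): step: R->7, L=1; A->plug->A->R->E->L->E->refl->G->L'->B->R'->B->plug->D
Char 5 ('G'): step: R->0, L->2 (L advanced); G->plug->G->R->E->L->E->refl->G->L'->B->R'->C->plug->C
Char 6 ('A'): step: R->1, L=2; A->plug->A->R->F->L->B->refl->H->L'->H->R'->H->plug->F

F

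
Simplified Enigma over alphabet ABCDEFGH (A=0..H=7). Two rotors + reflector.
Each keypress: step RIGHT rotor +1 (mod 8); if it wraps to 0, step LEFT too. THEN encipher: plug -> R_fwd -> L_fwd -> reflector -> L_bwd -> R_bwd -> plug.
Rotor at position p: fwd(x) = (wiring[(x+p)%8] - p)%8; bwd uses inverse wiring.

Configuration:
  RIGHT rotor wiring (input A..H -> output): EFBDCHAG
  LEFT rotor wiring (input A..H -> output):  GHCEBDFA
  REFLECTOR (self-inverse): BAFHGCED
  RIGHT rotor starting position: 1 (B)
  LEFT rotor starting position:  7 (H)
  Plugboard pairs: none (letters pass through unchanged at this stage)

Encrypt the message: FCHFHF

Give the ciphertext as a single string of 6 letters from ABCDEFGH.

Answer: DDAHEH

Derivation:
Char 1 ('F'): step: R->2, L=7; F->plug->F->R->E->L->F->refl->C->L'->F->R'->D->plug->D
Char 2 ('C'): step: R->3, L=7; C->plug->C->R->E->L->F->refl->C->L'->F->R'->D->plug->D
Char 3 ('H'): step: R->4, L=7; H->plug->H->R->H->L->G->refl->E->L'->G->R'->A->plug->A
Char 4 ('F'): step: R->5, L=7; F->plug->F->R->E->L->F->refl->C->L'->F->R'->H->plug->H
Char 5 ('H'): step: R->6, L=7; H->plug->H->R->B->L->H->refl->D->L'->D->R'->E->plug->E
Char 6 ('F'): step: R->7, L=7; F->plug->F->R->D->L->D->refl->H->L'->B->R'->H->plug->H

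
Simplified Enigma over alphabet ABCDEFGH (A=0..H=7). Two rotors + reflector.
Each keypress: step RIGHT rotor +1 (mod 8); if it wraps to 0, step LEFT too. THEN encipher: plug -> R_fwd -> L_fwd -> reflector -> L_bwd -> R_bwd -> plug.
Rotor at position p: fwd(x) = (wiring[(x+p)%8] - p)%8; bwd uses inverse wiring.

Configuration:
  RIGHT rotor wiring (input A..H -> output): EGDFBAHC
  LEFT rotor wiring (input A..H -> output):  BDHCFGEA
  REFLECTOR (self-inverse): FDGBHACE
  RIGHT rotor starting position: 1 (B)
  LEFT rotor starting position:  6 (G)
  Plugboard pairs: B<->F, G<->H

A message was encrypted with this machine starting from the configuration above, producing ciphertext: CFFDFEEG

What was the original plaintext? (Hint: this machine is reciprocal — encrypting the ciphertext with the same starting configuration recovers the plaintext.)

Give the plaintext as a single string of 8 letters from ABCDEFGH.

Char 1 ('C'): step: R->2, L=6; C->plug->C->R->H->L->A->refl->F->L'->D->R'->B->plug->F
Char 2 ('F'): step: R->3, L=6; F->plug->B->R->G->L->H->refl->E->L'->F->R'->C->plug->C
Char 3 ('F'): step: R->4, L=6; F->plug->B->R->E->L->B->refl->D->L'->C->R'->F->plug->B
Char 4 ('D'): step: R->5, L=6; D->plug->D->R->H->L->A->refl->F->L'->D->R'->A->plug->A
Char 5 ('F'): step: R->6, L=6; F->plug->B->R->E->L->B->refl->D->L'->C->R'->H->plug->G
Char 6 ('E'): step: R->7, L=6; E->plug->E->R->G->L->H->refl->E->L'->F->R'->B->plug->F
Char 7 ('E'): step: R->0, L->7 (L advanced); E->plug->E->R->B->L->C->refl->G->L'->F->R'->D->plug->D
Char 8 ('G'): step: R->1, L=7; G->plug->H->R->D->L->A->refl->F->L'->H->R'->E->plug->E

Answer: FCBAGFDE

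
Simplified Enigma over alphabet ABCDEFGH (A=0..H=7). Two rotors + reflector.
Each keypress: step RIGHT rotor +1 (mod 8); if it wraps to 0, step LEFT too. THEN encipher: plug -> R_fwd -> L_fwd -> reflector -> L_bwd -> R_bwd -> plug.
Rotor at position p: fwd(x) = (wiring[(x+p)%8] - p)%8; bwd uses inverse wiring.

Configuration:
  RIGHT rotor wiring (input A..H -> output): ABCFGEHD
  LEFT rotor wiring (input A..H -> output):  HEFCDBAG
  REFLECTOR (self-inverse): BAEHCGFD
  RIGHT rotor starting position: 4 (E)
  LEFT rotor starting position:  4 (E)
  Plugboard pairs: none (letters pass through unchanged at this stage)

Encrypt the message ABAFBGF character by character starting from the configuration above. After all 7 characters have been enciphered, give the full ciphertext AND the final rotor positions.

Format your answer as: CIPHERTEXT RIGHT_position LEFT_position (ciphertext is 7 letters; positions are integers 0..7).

Answer: HHHBCHA 3 5

Derivation:
Char 1 ('A'): step: R->5, L=4; A->plug->A->R->H->L->G->refl->F->L'->B->R'->H->plug->H
Char 2 ('B'): step: R->6, L=4; B->plug->B->R->F->L->A->refl->B->L'->G->R'->H->plug->H
Char 3 ('A'): step: R->7, L=4; A->plug->A->R->E->L->D->refl->H->L'->A->R'->H->plug->H
Char 4 ('F'): step: R->0, L->5 (L advanced); F->plug->F->R->E->L->H->refl->D->L'->B->R'->B->plug->B
Char 5 ('B'): step: R->1, L=5; B->plug->B->R->B->L->D->refl->H->L'->E->R'->C->plug->C
Char 6 ('G'): step: R->2, L=5; G->plug->G->R->G->L->F->refl->G->L'->H->R'->H->plug->H
Char 7 ('F'): step: R->3, L=5; F->plug->F->R->F->L->A->refl->B->L'->C->R'->A->plug->A
Final: ciphertext=HHHBCHA, RIGHT=3, LEFT=5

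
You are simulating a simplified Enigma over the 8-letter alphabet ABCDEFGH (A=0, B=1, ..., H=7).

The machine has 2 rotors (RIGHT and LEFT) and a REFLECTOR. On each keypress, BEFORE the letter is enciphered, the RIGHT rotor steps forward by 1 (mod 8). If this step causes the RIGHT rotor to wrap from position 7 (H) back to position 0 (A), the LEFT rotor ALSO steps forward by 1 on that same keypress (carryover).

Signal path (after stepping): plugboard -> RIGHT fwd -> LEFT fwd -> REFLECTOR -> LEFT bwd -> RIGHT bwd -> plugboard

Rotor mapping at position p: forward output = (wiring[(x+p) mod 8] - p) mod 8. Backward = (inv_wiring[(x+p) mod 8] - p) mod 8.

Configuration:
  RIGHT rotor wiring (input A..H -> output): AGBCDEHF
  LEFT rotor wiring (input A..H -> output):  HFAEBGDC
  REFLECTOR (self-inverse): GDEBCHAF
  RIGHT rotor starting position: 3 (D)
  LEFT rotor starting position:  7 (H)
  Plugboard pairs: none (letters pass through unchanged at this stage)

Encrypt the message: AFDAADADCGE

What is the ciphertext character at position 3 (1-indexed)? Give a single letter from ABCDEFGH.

Char 1 ('A'): step: R->4, L=7; A->plug->A->R->H->L->E->refl->C->L'->F->R'->G->plug->G
Char 2 ('F'): step: R->5, L=7; F->plug->F->R->E->L->F->refl->H->L'->G->R'->H->plug->H
Char 3 ('D'): step: R->6, L=7; D->plug->D->R->A->L->D->refl->B->L'->D->R'->E->plug->E

E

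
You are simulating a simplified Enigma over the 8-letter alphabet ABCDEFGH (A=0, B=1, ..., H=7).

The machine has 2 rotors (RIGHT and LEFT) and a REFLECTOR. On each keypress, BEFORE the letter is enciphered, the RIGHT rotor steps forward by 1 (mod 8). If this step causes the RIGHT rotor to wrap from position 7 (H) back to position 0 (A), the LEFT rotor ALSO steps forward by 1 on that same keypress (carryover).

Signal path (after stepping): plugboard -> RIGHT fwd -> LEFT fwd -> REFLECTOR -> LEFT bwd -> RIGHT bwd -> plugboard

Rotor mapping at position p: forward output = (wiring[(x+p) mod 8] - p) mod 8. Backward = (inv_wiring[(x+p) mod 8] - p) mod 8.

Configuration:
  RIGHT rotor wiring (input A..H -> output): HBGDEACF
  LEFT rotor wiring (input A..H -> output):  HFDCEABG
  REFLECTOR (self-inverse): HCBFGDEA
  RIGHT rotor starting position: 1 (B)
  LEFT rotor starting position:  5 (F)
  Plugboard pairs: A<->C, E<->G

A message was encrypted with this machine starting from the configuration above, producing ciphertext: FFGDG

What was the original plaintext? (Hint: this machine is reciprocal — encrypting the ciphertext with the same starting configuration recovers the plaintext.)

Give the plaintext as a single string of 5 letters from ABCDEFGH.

Char 1 ('F'): step: R->2, L=5; F->plug->F->R->D->L->C->refl->B->L'->C->R'->C->plug->A
Char 2 ('F'): step: R->3, L=5; F->plug->F->R->E->L->A->refl->H->L'->H->R'->D->plug->D
Char 3 ('G'): step: R->4, L=5; G->plug->E->R->D->L->C->refl->B->L'->C->R'->G->plug->E
Char 4 ('D'): step: R->5, L=5; D->plug->D->R->C->L->B->refl->C->L'->D->R'->A->plug->C
Char 5 ('G'): step: R->6, L=5; G->plug->E->R->A->L->D->refl->F->L'->G->R'->G->plug->E

Answer: ADECE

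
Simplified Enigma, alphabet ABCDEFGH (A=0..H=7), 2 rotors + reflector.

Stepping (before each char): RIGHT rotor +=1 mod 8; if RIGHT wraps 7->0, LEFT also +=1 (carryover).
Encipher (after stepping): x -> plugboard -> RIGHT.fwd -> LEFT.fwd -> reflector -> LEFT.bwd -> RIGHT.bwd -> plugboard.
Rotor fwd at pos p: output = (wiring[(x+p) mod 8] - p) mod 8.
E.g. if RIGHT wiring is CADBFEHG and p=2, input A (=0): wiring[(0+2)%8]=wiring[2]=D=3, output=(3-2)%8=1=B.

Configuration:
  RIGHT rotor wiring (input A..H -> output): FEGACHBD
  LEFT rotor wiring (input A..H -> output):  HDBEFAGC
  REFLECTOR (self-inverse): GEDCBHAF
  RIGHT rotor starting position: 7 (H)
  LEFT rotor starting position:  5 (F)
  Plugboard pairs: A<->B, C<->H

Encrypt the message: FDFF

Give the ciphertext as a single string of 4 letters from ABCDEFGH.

Char 1 ('F'): step: R->0, L->6 (L advanced); F->plug->F->R->H->L->C->refl->D->L'->E->R'->B->plug->A
Char 2 ('D'): step: R->1, L=6; D->plug->D->R->B->L->E->refl->B->L'->C->R'->G->plug->G
Char 3 ('F'): step: R->2, L=6; F->plug->F->R->B->L->E->refl->B->L'->C->R'->H->plug->C
Char 4 ('F'): step: R->3, L=6; F->plug->F->R->C->L->B->refl->E->L'->B->R'->G->plug->G

Answer: AGCG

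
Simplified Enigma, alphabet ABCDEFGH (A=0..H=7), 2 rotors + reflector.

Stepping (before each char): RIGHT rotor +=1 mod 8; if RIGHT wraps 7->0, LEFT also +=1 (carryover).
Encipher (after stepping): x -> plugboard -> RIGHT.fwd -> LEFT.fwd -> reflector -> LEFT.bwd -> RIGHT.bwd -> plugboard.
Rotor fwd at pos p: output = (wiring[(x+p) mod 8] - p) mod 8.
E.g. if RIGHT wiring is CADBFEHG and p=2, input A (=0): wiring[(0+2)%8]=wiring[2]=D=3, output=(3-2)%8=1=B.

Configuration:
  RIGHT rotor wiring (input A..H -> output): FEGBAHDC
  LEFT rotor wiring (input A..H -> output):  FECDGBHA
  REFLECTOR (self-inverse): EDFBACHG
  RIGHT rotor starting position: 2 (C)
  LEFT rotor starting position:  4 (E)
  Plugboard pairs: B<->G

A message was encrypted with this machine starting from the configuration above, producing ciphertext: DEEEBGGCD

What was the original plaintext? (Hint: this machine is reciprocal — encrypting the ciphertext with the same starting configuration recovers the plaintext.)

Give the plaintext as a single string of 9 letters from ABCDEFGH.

Char 1 ('D'): step: R->3, L=4; D->plug->D->R->A->L->C->refl->F->L'->B->R'->G->plug->B
Char 2 ('E'): step: R->4, L=4; E->plug->E->R->B->L->F->refl->C->L'->A->R'->F->plug->F
Char 3 ('E'): step: R->5, L=4; E->plug->E->R->H->L->H->refl->G->L'->G->R'->B->plug->G
Char 4 ('E'): step: R->6, L=4; E->plug->E->R->A->L->C->refl->F->L'->B->R'->H->plug->H
Char 5 ('B'): step: R->7, L=4; B->plug->G->R->A->L->C->refl->F->L'->B->R'->F->plug->F
Char 6 ('G'): step: R->0, L->5 (L advanced); G->plug->B->R->E->L->H->refl->G->L'->G->R'->C->plug->C
Char 7 ('G'): step: R->1, L=5; G->plug->B->R->F->L->F->refl->C->L'->B->R'->G->plug->B
Char 8 ('C'): step: R->2, L=5; C->plug->C->R->G->L->G->refl->H->L'->E->R'->A->plug->A
Char 9 ('D'): step: R->3, L=5; D->plug->D->R->A->L->E->refl->A->L'->D->R'->H->plug->H

Answer: BFGHFCBAH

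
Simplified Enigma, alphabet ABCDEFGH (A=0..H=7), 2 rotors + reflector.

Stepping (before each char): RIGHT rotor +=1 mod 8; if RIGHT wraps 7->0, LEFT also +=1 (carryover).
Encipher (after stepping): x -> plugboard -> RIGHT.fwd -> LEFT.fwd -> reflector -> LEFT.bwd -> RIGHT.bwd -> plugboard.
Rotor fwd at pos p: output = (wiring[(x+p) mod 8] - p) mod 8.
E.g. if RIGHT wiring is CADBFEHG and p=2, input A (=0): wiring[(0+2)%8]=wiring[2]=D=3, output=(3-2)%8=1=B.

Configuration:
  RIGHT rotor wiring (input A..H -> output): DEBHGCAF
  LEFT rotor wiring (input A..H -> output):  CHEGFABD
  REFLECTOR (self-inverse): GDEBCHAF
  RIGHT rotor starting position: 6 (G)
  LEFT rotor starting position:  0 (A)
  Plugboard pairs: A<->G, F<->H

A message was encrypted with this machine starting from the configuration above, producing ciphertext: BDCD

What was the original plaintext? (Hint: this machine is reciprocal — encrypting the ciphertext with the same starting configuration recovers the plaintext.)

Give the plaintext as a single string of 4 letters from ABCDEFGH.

Answer: FCGB

Derivation:
Char 1 ('B'): step: R->7, L=0; B->plug->B->R->E->L->F->refl->H->L'->B->R'->H->plug->F
Char 2 ('D'): step: R->0, L->1 (L advanced); D->plug->D->R->H->L->B->refl->D->L'->B->R'->C->plug->C
Char 3 ('C'): step: R->1, L=1; C->plug->C->R->G->L->C->refl->E->L'->D->R'->A->plug->G
Char 4 ('D'): step: R->2, L=1; D->plug->D->R->A->L->G->refl->A->L'->F->R'->B->plug->B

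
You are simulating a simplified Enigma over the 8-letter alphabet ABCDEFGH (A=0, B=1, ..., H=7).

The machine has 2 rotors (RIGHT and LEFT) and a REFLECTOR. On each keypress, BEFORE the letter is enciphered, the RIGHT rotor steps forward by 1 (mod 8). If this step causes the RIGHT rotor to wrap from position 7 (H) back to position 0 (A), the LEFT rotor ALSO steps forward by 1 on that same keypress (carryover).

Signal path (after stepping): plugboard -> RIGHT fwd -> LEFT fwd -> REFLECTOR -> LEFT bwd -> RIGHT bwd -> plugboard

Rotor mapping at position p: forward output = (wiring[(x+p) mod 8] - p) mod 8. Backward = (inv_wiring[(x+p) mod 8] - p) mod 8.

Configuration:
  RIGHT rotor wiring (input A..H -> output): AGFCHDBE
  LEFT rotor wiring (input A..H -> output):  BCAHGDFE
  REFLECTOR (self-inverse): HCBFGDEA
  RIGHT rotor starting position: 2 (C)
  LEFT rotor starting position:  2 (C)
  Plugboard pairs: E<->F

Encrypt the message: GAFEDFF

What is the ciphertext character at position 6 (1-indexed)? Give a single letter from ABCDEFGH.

Char 1 ('G'): step: R->3, L=2; G->plug->G->R->D->L->B->refl->C->L'->F->R'->F->plug->E
Char 2 ('A'): step: R->4, L=2; A->plug->A->R->D->L->B->refl->C->L'->F->R'->C->plug->C
Char 3 ('F'): step: R->5, L=2; F->plug->E->R->B->L->F->refl->D->L'->E->R'->B->plug->B
Char 4 ('E'): step: R->6, L=2; E->plug->F->R->E->L->D->refl->F->L'->B->R'->G->plug->G
Char 5 ('D'): step: R->7, L=2; D->plug->D->R->G->L->H->refl->A->L'->H->R'->C->plug->C
Char 6 ('F'): step: R->0, L->3 (L advanced); F->plug->E->R->H->L->F->refl->D->L'->B->R'->G->plug->G

G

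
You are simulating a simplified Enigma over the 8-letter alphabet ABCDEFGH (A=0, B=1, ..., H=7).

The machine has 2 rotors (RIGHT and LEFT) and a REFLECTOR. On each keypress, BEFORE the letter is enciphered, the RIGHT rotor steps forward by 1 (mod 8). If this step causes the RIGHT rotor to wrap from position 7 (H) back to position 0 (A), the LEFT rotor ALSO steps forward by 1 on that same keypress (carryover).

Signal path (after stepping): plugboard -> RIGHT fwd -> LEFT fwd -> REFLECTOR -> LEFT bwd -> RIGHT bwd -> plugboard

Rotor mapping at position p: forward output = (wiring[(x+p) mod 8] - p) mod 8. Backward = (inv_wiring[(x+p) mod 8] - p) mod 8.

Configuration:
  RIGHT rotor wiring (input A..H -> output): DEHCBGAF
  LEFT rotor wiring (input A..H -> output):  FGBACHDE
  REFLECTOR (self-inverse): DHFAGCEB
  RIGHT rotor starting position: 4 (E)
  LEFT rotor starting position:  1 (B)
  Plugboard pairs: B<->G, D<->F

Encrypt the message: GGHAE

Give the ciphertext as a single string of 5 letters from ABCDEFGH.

Answer: DDAHA

Derivation:
Char 1 ('G'): step: R->5, L=1; G->plug->B->R->D->L->B->refl->H->L'->C->R'->F->plug->D
Char 2 ('G'): step: R->6, L=1; G->plug->B->R->H->L->E->refl->G->L'->E->R'->F->plug->D
Char 3 ('H'): step: R->7, L=1; H->plug->H->R->B->L->A->refl->D->L'->G->R'->A->plug->A
Char 4 ('A'): step: R->0, L->2 (L advanced); A->plug->A->R->D->L->F->refl->C->L'->F->R'->H->plug->H
Char 5 ('E'): step: R->1, L=2; E->plug->E->R->F->L->C->refl->F->L'->D->R'->A->plug->A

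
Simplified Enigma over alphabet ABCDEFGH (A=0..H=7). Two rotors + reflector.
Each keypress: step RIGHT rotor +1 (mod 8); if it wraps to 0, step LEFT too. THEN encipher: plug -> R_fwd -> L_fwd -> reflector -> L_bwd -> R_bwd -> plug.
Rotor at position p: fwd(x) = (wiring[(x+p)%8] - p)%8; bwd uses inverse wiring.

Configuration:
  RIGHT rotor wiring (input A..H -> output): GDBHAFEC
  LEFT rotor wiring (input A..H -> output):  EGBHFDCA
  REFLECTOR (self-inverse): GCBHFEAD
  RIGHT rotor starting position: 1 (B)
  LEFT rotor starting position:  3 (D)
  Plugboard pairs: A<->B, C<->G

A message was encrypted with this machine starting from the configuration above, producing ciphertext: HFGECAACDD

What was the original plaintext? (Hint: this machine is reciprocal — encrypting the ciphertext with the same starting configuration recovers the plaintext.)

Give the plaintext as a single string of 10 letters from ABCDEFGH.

Char 1 ('H'): step: R->2, L=3; H->plug->H->R->B->L->C->refl->B->L'->F->R'->B->plug->A
Char 2 ('F'): step: R->3, L=3; F->plug->F->R->D->L->H->refl->D->L'->G->R'->H->plug->H
Char 3 ('G'): step: R->4, L=3; G->plug->C->R->A->L->E->refl->F->L'->E->R'->A->plug->B
Char 4 ('E'): step: R->5, L=3; E->plug->E->R->G->L->D->refl->H->L'->D->R'->H->plug->H
Char 5 ('C'): step: R->6, L=3; C->plug->G->R->C->L->A->refl->G->L'->H->R'->H->plug->H
Char 6 ('A'): step: R->7, L=3; A->plug->B->R->H->L->G->refl->A->L'->C->R'->D->plug->D
Char 7 ('A'): step: R->0, L->4 (L advanced); A->plug->B->R->D->L->E->refl->F->L'->G->R'->A->plug->B
Char 8 ('C'): step: R->1, L=4; C->plug->G->R->B->L->H->refl->D->L'->H->R'->D->plug->D
Char 9 ('D'): step: R->2, L=4; D->plug->D->R->D->L->E->refl->F->L'->G->R'->C->plug->G
Char 10 ('D'): step: R->3, L=4; D->plug->D->R->B->L->H->refl->D->L'->H->R'->E->plug->E

Answer: AHBHHDBDGE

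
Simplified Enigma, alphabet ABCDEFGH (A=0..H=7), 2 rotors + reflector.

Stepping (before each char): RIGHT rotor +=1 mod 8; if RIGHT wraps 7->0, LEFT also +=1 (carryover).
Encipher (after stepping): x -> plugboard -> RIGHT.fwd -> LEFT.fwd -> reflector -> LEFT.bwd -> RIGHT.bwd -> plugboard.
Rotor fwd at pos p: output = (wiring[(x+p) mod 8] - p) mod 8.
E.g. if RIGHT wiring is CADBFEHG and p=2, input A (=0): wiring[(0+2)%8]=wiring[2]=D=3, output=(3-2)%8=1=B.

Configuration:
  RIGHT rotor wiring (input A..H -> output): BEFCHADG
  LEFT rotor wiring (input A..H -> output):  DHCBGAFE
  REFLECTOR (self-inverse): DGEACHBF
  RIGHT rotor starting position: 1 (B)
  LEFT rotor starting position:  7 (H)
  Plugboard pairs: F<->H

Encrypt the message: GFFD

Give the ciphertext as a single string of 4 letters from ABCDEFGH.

Answer: DECC

Derivation:
Char 1 ('G'): step: R->2, L=7; G->plug->G->R->H->L->G->refl->B->L'->G->R'->D->plug->D
Char 2 ('F'): step: R->3, L=7; F->plug->H->R->C->L->A->refl->D->L'->D->R'->E->plug->E
Char 3 ('F'): step: R->4, L=7; F->plug->H->R->G->L->B->refl->G->L'->H->R'->C->plug->C
Char 4 ('D'): step: R->5, L=7; D->plug->D->R->E->L->C->refl->E->L'->B->R'->C->plug->C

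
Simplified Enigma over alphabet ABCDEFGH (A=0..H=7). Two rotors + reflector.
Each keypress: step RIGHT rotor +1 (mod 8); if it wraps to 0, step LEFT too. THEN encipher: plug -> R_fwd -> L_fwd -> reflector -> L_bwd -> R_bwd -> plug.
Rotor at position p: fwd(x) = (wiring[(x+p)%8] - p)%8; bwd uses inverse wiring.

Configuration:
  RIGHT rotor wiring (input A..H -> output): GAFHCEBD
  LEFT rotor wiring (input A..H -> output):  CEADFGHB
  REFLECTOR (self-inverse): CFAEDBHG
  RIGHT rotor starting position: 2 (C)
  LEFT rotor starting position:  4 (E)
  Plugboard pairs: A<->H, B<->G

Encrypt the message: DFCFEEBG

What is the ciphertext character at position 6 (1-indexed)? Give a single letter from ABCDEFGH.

Char 1 ('D'): step: R->3, L=4; D->plug->D->R->G->L->E->refl->D->L'->C->R'->H->plug->A
Char 2 ('F'): step: R->4, L=4; F->plug->F->R->E->L->G->refl->H->L'->H->R'->D->plug->D
Char 3 ('C'): step: R->5, L=4; C->plug->C->R->G->L->E->refl->D->L'->C->R'->G->plug->B
Char 4 ('F'): step: R->6, L=4; F->plug->F->R->B->L->C->refl->A->L'->F->R'->B->plug->G
Char 5 ('E'): step: R->7, L=4; E->plug->E->R->A->L->B->refl->F->L'->D->R'->F->plug->F
Char 6 ('E'): step: R->0, L->5 (L advanced); E->plug->E->R->C->L->E->refl->D->L'->F->R'->C->plug->C

C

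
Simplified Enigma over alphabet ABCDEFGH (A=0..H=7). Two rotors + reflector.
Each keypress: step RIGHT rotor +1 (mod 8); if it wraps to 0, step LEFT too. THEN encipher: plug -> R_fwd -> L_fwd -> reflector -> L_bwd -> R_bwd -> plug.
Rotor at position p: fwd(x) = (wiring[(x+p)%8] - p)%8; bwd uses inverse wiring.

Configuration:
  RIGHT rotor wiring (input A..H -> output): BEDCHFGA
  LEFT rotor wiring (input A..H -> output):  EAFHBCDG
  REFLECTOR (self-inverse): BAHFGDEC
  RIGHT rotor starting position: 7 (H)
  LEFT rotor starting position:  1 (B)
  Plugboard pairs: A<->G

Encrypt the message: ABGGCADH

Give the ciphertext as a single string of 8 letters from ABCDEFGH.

Char 1 ('A'): step: R->0, L->2 (L advanced); A->plug->G->R->G->L->C->refl->H->L'->C->R'->D->plug->D
Char 2 ('B'): step: R->1, L=2; B->plug->B->R->C->L->H->refl->C->L'->G->R'->D->plug->D
Char 3 ('G'): step: R->2, L=2; G->plug->A->R->B->L->F->refl->D->L'->A->R'->B->plug->B
Char 4 ('G'): step: R->3, L=2; G->plug->A->R->H->L->G->refl->E->L'->F->R'->E->plug->E
Char 5 ('C'): step: R->4, L=2; C->plug->C->R->C->L->H->refl->C->L'->G->R'->H->plug->H
Char 6 ('A'): step: R->5, L=2; A->plug->G->R->F->L->E->refl->G->L'->H->R'->E->plug->E
Char 7 ('D'): step: R->6, L=2; D->plug->D->R->G->L->C->refl->H->L'->C->R'->B->plug->B
Char 8 ('H'): step: R->7, L=2; H->plug->H->R->H->L->G->refl->E->L'->F->R'->C->plug->C

Answer: DDBEHEBC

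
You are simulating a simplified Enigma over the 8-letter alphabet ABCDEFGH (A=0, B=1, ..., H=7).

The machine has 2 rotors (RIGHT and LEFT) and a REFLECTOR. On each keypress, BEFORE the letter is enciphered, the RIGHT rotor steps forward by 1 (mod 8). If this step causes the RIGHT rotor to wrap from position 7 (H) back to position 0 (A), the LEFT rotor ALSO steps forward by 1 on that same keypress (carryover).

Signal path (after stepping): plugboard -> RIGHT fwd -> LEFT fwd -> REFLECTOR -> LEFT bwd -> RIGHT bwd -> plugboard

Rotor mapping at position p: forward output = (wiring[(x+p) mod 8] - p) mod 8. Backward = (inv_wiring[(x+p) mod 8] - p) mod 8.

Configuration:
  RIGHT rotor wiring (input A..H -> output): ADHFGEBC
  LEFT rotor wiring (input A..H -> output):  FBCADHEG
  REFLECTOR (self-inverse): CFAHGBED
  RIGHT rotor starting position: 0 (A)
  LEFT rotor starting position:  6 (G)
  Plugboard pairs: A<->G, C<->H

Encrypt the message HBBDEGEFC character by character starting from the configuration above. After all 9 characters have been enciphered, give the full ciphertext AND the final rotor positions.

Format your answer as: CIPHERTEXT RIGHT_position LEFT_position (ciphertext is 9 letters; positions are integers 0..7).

Char 1 ('H'): step: R->1, L=6; H->plug->C->R->E->L->E->refl->G->L'->A->R'->F->plug->F
Char 2 ('B'): step: R->2, L=6; B->plug->B->R->D->L->D->refl->H->L'->C->R'->D->plug->D
Char 3 ('B'): step: R->3, L=6; B->plug->B->R->D->L->D->refl->H->L'->C->R'->A->plug->G
Char 4 ('D'): step: R->4, L=6; D->plug->D->R->G->L->F->refl->B->L'->H->R'->F->plug->F
Char 5 ('E'): step: R->5, L=6; E->plug->E->R->G->L->F->refl->B->L'->H->R'->A->plug->G
Char 6 ('G'): step: R->6, L=6; G->plug->A->R->D->L->D->refl->H->L'->C->R'->C->plug->H
Char 7 ('E'): step: R->7, L=6; E->plug->E->R->G->L->F->refl->B->L'->H->R'->F->plug->F
Char 8 ('F'): step: R->0, L->7 (L advanced); F->plug->F->R->E->L->B->refl->F->L'->H->R'->C->plug->H
Char 9 ('C'): step: R->1, L=7; C->plug->H->R->H->L->F->refl->B->L'->E->R'->C->plug->H
Final: ciphertext=FDGFGHFHH, RIGHT=1, LEFT=7

Answer: FDGFGHFHH 1 7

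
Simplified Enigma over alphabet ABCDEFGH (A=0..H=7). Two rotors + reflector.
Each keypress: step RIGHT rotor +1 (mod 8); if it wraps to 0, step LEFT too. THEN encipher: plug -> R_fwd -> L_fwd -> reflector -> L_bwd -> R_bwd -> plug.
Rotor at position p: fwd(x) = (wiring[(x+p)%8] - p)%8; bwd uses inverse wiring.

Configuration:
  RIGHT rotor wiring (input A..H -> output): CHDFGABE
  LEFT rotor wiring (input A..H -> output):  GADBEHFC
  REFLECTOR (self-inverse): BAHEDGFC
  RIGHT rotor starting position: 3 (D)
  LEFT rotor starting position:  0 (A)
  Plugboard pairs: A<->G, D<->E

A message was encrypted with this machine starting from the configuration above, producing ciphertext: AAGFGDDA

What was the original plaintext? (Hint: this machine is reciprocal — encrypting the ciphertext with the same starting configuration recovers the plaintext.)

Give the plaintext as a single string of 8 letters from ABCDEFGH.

Char 1 ('A'): step: R->4, L=0; A->plug->G->R->H->L->C->refl->H->L'->F->R'->C->plug->C
Char 2 ('A'): step: R->5, L=0; A->plug->G->R->A->L->G->refl->F->L'->G->R'->F->plug->F
Char 3 ('G'): step: R->6, L=0; G->plug->A->R->D->L->B->refl->A->L'->B->R'->D->plug->E
Char 4 ('F'): step: R->7, L=0; F->plug->F->R->H->L->C->refl->H->L'->F->R'->A->plug->G
Char 5 ('G'): step: R->0, L->1 (L advanced); G->plug->A->R->C->L->A->refl->B->L'->G->R'->E->plug->D
Char 6 ('D'): step: R->1, L=1; D->plug->E->R->H->L->F->refl->G->L'->E->R'->C->plug->C
Char 7 ('D'): step: R->2, L=1; D->plug->E->R->H->L->F->refl->G->L'->E->R'->C->plug->C
Char 8 ('A'): step: R->3, L=1; A->plug->G->R->E->L->G->refl->F->L'->H->R'->F->plug->F

Answer: CFEGDCCF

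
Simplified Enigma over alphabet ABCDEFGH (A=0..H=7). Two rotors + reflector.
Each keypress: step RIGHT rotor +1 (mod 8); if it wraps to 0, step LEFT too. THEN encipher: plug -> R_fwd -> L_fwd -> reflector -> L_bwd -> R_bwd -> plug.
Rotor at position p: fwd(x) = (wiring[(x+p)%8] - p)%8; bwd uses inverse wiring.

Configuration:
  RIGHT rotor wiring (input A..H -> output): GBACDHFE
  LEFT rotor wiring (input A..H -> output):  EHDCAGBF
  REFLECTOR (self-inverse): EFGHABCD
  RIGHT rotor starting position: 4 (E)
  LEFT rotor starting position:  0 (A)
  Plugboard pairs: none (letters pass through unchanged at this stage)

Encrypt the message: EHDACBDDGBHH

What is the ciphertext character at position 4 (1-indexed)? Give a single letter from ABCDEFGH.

Char 1 ('E'): step: R->5, L=0; E->plug->E->R->E->L->A->refl->E->L'->A->R'->B->plug->B
Char 2 ('H'): step: R->6, L=0; H->plug->H->R->B->L->H->refl->D->L'->C->R'->E->plug->E
Char 3 ('D'): step: R->7, L=0; D->plug->D->R->B->L->H->refl->D->L'->C->R'->C->plug->C
Char 4 ('A'): step: R->0, L->1 (L advanced); A->plug->A->R->G->L->E->refl->A->L'->F->R'->G->plug->G

G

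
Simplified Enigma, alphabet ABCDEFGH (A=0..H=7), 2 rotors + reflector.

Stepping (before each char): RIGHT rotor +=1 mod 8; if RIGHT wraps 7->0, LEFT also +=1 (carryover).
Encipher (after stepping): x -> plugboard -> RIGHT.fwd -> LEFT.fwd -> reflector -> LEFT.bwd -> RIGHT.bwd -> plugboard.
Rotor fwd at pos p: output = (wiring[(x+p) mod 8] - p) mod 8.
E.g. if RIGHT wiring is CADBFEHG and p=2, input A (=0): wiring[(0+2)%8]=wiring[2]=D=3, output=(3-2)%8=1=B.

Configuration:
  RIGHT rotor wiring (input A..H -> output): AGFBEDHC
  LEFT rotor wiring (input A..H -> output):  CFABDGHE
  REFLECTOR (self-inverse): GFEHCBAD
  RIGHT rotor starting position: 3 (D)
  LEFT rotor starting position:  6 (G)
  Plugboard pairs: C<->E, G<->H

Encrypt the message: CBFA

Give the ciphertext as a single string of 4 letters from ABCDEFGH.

Answer: FHGF

Derivation:
Char 1 ('C'): step: R->4, L=6; C->plug->E->R->E->L->C->refl->E->L'->C->R'->F->plug->F
Char 2 ('B'): step: R->5, L=6; B->plug->B->R->C->L->E->refl->C->L'->E->R'->G->plug->H
Char 3 ('F'): step: R->6, L=6; F->plug->F->R->D->L->H->refl->D->L'->F->R'->H->plug->G
Char 4 ('A'): step: R->7, L=6; A->plug->A->R->D->L->H->refl->D->L'->F->R'->F->plug->F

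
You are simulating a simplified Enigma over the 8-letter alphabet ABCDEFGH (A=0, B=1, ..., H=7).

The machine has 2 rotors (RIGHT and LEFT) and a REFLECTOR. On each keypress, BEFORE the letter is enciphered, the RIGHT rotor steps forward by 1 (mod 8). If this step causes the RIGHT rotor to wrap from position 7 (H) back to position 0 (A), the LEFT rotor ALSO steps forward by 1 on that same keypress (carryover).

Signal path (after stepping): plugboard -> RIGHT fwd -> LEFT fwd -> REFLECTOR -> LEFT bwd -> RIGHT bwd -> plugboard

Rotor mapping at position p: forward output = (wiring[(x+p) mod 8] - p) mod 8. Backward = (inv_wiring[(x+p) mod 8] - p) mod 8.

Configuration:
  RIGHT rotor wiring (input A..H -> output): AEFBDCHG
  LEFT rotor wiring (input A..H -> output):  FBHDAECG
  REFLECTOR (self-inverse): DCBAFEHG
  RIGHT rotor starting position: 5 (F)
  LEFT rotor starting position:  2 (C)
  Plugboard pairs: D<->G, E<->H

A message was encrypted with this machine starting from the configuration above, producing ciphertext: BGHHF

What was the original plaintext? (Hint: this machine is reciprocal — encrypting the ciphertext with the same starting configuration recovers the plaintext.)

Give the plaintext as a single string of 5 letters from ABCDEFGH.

Answer: DFEEG

Derivation:
Char 1 ('B'): step: R->6, L=2; B->plug->B->R->A->L->F->refl->E->L'->F->R'->G->plug->D
Char 2 ('G'): step: R->7, L=2; G->plug->D->R->G->L->D->refl->A->L'->E->R'->F->plug->F
Char 3 ('H'): step: R->0, L->3 (L advanced); H->plug->E->R->D->L->H->refl->G->L'->G->R'->H->plug->E
Char 4 ('H'): step: R->1, L=3; H->plug->E->R->B->L->F->refl->E->L'->H->R'->H->plug->E
Char 5 ('F'): step: R->2, L=3; F->plug->F->R->E->L->D->refl->A->L'->A->R'->D->plug->G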